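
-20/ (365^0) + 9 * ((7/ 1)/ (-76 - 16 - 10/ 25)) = -455/ 22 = -20.68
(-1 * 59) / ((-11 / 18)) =1062 / 11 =96.55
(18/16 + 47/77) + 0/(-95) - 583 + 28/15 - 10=-5446037/9240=-589.40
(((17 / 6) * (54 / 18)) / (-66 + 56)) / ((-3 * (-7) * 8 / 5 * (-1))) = 17 / 672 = 0.03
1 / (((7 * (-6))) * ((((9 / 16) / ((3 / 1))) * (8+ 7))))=-8 / 945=-0.01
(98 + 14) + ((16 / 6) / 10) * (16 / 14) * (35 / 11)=3728 / 33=112.97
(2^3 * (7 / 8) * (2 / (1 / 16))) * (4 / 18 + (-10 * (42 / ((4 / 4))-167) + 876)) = 4286464 / 9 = 476273.78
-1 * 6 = -6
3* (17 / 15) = 17 / 5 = 3.40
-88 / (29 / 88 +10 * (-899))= 0.01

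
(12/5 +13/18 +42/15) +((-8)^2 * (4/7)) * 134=3091091/630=4906.49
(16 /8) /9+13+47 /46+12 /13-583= -3056077 /5382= -567.83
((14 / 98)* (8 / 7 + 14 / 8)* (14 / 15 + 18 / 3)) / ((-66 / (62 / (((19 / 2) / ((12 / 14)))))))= -87048 / 358435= -0.24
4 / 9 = 0.44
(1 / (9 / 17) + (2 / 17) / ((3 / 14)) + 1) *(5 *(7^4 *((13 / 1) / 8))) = 41045095 / 612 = 67067.15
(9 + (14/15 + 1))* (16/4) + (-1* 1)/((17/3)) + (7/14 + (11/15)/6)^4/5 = 15192329777/348553125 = 43.59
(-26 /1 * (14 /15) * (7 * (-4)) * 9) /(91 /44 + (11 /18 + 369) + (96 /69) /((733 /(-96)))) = 204130390464 /12400877015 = 16.46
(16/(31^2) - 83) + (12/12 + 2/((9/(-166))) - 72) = -1650854/8649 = -190.87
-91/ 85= -1.07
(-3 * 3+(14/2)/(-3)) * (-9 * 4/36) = 34/3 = 11.33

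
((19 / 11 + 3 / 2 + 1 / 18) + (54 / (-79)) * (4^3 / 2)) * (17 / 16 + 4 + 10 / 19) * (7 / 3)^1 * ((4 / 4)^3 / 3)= -1729206521 / 21398256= -80.81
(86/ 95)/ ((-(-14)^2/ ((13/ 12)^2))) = -7267/ 1340640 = -0.01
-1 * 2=-2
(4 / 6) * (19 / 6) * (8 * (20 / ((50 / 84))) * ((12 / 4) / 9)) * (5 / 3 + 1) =68096 / 135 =504.41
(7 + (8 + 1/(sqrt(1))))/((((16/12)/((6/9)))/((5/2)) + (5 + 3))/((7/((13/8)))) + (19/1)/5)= 1120/409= 2.74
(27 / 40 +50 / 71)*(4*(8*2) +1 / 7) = 1758733 / 19880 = 88.47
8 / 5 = 1.60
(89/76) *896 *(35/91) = 99680/247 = 403.56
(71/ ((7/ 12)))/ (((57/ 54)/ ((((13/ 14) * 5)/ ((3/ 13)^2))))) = 9359220/ 931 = 10052.87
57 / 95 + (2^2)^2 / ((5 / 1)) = 19 / 5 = 3.80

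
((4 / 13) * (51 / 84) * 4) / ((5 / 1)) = 68 / 455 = 0.15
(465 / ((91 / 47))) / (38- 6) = 21855 / 2912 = 7.51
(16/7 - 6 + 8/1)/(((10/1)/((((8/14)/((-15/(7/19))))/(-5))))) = 4/3325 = 0.00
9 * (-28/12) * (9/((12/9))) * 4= -567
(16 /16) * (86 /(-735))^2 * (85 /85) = 7396 /540225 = 0.01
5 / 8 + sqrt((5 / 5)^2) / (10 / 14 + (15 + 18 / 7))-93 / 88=-531 / 1408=-0.38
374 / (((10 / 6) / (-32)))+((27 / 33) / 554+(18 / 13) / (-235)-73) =-135045309943 / 18617170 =-7253.80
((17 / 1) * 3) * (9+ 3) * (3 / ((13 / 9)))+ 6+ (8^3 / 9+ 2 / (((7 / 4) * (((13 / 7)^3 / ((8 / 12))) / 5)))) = 1334.56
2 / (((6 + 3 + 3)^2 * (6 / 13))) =13 / 432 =0.03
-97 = -97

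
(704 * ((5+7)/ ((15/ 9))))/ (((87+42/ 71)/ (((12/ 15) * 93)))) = 74376192/ 17275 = 4305.42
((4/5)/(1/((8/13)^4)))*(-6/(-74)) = 49152/5283785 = 0.01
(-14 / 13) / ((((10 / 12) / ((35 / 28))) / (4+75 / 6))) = -693 / 26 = -26.65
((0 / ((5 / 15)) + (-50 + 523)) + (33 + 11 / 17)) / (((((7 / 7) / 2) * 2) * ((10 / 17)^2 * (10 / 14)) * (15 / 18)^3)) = 55347138 / 15625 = 3542.22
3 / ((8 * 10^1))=3 / 80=0.04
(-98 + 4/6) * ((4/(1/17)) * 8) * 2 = -317696/3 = -105898.67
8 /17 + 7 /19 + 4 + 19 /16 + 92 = 98.03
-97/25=-3.88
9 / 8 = 1.12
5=5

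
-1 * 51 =-51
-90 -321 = -411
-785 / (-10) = 157 / 2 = 78.50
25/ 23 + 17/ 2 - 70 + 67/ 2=-619/ 23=-26.91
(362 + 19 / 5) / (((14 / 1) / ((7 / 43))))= 1829 / 430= 4.25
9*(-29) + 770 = 509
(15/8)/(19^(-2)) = 5415/8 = 676.88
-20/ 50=-2/ 5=-0.40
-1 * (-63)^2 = -3969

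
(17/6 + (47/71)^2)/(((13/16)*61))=0.07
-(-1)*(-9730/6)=-4865/3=-1621.67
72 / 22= 36 / 11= 3.27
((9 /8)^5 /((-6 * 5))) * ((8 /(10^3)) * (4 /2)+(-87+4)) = 204171759 /40960000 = 4.98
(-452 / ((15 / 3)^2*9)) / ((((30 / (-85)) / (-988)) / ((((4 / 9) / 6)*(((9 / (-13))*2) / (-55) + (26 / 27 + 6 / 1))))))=-78782945504 / 27064125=-2910.97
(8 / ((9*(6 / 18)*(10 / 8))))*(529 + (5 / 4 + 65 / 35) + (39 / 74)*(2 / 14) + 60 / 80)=630992 / 555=1136.92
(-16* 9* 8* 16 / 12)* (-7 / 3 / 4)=896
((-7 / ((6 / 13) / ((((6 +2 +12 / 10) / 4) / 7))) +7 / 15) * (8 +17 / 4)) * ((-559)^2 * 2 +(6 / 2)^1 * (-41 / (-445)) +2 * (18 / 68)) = -31390517754827 / 907800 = -34578671.24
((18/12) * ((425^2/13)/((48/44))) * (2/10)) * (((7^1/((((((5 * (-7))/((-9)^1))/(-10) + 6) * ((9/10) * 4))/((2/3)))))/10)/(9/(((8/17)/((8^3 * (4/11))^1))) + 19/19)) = 0.02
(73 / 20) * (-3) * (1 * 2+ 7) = -1971 / 20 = -98.55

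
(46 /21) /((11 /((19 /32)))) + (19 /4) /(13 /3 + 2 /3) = 19741 /18480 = 1.07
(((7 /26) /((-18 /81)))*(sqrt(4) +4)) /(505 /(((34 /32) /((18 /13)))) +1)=-3213 /291322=-0.01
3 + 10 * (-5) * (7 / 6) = -166 / 3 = -55.33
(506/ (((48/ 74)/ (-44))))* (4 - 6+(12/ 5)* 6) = -6384202/ 15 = -425613.47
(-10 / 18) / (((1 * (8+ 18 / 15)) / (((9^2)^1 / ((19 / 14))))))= -1575 / 437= -3.60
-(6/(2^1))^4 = -81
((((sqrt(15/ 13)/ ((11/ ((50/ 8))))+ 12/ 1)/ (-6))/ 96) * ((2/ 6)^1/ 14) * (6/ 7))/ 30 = -1/ 70560 - 5 * sqrt(195)/ 96864768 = -0.00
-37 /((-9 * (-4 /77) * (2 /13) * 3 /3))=-37037 /72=-514.40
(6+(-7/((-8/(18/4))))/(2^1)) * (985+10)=253725/32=7928.91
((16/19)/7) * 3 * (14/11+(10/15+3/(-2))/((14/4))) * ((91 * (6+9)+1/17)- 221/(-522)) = 509.87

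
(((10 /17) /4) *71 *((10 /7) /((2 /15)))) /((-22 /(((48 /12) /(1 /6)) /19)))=-159750 /24871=-6.42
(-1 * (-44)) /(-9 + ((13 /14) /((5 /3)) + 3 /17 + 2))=-52360 /7457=-7.02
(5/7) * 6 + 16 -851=-5815/7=-830.71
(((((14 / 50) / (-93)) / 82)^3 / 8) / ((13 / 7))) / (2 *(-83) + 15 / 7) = 16807 / 826622431052067000000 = 0.00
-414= -414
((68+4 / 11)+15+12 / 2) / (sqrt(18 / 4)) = 983 *sqrt(2) / 33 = 42.13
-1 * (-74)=74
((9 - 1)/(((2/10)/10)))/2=200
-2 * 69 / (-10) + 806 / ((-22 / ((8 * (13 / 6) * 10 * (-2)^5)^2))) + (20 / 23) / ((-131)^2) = -1127136438.73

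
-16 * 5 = -80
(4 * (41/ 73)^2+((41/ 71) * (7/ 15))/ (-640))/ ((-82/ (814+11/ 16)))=-97106489293/ 7748792320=-12.53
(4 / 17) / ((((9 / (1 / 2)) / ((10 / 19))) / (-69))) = -460 / 969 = -0.47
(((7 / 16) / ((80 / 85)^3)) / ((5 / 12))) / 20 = 103173 / 1638400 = 0.06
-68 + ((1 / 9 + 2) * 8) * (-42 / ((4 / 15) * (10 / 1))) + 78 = -256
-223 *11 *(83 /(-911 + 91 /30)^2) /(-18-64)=0.00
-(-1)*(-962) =-962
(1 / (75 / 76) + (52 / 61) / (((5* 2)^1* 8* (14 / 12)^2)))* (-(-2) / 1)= 457838 / 224175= 2.04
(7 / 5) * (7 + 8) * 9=189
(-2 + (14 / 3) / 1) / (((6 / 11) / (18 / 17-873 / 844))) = 429 / 3587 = 0.12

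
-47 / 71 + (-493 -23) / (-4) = 9112 / 71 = 128.34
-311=-311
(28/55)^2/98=8/3025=0.00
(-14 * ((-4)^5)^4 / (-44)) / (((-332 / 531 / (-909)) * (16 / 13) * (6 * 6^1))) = 10480624292855808 / 913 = 11479325621966.93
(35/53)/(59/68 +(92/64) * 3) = 9520/74677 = 0.13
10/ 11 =0.91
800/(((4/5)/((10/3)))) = 10000/3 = 3333.33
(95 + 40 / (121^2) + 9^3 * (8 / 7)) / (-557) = -95122857 / 57085259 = -1.67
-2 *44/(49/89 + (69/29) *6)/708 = -56782/6773259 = -0.01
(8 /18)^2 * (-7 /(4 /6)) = -56 /27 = -2.07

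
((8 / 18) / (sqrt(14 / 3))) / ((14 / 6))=2 * sqrt(42) / 147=0.09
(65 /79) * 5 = 325 /79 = 4.11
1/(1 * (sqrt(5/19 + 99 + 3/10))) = sqrt(3594230)/18917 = 0.10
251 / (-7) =-251 / 7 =-35.86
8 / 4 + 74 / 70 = 107 / 35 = 3.06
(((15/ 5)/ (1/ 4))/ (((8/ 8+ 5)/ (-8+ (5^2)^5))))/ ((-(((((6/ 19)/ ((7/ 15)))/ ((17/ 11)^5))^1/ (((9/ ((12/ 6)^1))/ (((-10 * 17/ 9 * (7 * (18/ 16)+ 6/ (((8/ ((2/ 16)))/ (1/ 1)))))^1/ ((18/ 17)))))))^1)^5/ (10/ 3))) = 513634986874102332827711500088073579528192/ 661297970177512951915467840576171875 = 776707.34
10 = 10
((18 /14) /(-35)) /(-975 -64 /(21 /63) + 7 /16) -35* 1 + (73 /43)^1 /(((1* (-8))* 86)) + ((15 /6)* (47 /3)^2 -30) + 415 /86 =673844238561139 /1217568718800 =553.43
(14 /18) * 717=557.67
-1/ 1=-1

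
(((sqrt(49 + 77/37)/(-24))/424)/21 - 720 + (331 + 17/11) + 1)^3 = -114460271175038027343/1983168022528 - 242329437914683997 * sqrt(7770)/1425492520769028096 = -57715886.70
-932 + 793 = -139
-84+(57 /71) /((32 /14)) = -95025 /1136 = -83.65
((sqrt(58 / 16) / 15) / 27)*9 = 0.04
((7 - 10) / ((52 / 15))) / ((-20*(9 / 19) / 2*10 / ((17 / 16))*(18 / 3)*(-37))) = -323 / 3694080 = -0.00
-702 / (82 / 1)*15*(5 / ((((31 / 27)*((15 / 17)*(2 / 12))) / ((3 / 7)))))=-14499810 / 8897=-1629.74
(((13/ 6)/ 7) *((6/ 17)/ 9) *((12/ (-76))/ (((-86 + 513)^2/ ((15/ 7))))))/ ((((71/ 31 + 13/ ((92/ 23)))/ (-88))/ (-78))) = -18441280/ 660830128007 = -0.00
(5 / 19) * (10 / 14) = 25 / 133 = 0.19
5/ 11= 0.45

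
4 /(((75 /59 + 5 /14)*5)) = 3304 /6725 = 0.49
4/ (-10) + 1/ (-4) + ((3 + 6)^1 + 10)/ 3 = 341/ 60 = 5.68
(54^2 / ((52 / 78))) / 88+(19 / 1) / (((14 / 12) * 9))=47599 / 924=51.51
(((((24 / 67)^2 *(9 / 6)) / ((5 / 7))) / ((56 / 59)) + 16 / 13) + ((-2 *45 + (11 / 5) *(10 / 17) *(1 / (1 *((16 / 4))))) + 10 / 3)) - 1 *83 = -4994922793 / 29762070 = -167.83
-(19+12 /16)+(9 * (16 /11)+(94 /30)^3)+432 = 67731337 /148500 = 456.10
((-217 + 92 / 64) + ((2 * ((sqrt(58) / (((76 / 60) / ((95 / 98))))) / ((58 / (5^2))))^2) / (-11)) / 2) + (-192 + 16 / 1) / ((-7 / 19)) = 3205561287 / 12254704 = 261.58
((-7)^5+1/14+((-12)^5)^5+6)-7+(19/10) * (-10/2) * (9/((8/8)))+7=-6677735165084830907209207229/7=-953962166440690129601315300.00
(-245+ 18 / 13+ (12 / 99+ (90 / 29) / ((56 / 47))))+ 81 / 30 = -414864167 / 1741740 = -238.19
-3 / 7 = -0.43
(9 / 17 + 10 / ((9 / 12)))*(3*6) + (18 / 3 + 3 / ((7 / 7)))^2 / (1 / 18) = 29028 / 17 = 1707.53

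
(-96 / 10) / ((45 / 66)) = -352 / 25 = -14.08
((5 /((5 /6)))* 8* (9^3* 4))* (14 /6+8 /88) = 339316.36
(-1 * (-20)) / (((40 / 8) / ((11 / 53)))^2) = 484 / 14045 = 0.03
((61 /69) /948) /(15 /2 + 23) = 1 /32706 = 0.00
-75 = -75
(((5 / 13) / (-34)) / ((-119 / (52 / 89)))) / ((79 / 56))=80 / 2031959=0.00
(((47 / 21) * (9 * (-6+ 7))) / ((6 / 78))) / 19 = 1833 / 133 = 13.78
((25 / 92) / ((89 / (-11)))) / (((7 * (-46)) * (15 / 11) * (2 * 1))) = 605 / 15819216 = 0.00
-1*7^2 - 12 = -61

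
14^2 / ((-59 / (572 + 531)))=-216188 / 59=-3664.20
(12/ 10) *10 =12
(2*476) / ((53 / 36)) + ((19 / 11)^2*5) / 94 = 389905393 / 602822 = 646.80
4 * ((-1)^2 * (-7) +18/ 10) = -104/ 5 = -20.80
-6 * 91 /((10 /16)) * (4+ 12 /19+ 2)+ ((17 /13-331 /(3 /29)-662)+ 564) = -33677362 /3705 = -9089.71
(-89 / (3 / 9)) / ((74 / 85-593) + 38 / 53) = 1202835 / 2664313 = 0.45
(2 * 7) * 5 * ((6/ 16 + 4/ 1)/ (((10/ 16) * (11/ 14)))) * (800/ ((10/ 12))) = 6585600/ 11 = 598690.91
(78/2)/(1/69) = 2691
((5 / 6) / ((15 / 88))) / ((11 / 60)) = 80 / 3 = 26.67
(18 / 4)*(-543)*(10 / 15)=-1629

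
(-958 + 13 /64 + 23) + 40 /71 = -934.23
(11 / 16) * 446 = 2453 / 8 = 306.62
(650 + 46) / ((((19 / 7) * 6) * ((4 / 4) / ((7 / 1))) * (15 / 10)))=11368 / 57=199.44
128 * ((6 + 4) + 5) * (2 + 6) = 15360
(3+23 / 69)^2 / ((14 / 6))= 4.76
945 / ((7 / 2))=270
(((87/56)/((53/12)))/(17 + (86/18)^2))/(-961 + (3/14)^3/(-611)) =-0.00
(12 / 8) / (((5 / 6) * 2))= 0.90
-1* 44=-44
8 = 8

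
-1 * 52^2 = -2704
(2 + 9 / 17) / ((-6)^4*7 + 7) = 43 / 154343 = 0.00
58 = 58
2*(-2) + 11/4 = -5/4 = -1.25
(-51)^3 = -132651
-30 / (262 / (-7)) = 105 / 131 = 0.80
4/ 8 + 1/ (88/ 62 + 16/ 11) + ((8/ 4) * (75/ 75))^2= 4.85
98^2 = 9604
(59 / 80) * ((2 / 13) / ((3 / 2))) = 59 / 780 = 0.08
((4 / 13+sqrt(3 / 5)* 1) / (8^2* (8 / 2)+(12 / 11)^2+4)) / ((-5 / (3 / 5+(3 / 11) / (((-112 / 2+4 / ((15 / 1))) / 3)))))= -26913* sqrt(15) / 300238000- 26913 / 195154700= -0.00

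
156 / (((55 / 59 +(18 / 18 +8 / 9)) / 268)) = 11100024 / 749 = 14819.79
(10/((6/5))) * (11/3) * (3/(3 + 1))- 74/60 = 1301/60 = 21.68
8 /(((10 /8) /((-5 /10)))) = -3.20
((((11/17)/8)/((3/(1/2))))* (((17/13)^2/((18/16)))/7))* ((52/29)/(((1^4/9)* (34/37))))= 407/7917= 0.05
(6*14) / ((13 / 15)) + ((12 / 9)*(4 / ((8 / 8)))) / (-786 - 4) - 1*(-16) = 1739476 / 15405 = 112.92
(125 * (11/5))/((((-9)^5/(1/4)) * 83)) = -275/19604268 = -0.00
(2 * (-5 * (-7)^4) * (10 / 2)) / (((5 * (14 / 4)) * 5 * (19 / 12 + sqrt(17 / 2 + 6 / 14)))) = 2189712 / 6473 - 493920 * sqrt(70) / 6473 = -300.13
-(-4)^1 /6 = 2 /3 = 0.67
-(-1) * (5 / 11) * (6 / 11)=0.25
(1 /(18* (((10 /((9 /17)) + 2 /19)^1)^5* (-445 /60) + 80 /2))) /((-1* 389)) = 48737056617 /6257325796848247886704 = 0.00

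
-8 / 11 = -0.73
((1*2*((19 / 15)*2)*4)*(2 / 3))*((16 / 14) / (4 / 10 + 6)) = 152 / 63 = 2.41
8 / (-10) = -4 / 5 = -0.80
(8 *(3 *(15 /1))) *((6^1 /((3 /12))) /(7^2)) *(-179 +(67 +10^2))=-103680 /49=-2115.92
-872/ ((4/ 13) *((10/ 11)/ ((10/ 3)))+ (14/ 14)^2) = -804.49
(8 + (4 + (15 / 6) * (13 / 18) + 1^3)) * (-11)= -5863 / 36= -162.86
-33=-33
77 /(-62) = -77 /62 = -1.24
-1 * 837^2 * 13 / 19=-9107397 / 19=-479336.68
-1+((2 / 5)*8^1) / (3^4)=-389 / 405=-0.96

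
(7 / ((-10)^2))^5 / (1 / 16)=16807 / 625000000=0.00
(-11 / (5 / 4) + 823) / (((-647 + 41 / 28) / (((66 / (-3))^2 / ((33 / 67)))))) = -112012208 / 90375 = -1239.42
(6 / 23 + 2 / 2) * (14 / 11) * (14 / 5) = 5684 / 1265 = 4.49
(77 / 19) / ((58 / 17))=1309 / 1102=1.19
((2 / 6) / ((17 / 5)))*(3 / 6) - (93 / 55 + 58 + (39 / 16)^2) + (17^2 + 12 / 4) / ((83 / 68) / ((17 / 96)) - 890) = -65.91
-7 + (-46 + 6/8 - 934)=-3945/4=-986.25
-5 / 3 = -1.67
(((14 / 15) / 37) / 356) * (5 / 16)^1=7 / 316128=0.00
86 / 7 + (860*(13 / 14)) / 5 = 172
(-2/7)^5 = -32/16807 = -0.00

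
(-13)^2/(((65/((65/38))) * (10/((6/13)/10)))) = 39/1900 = 0.02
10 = 10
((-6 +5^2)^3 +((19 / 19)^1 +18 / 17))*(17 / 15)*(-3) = -116638 / 5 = -23327.60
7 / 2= 3.50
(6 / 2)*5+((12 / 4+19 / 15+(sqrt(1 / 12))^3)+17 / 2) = sqrt(3) / 72+833 / 30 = 27.79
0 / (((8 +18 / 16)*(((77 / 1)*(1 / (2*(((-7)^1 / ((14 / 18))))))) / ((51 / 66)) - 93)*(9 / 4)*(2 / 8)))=0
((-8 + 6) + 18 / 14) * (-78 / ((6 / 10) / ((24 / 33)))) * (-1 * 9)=-46800 / 77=-607.79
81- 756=-675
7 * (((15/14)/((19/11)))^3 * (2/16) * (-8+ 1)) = -4492125/3072832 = -1.46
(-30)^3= -27000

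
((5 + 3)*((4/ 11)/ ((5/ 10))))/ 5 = 64/ 55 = 1.16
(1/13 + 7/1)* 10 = 920/13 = 70.77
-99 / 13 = -7.62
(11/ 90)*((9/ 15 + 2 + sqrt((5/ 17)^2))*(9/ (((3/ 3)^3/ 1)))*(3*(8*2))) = 64944/ 425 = 152.81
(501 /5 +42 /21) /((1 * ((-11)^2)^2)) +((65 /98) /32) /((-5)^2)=1792829 /229570880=0.01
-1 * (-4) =4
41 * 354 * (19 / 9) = 30640.67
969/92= 10.53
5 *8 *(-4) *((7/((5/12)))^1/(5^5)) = -2688/3125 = -0.86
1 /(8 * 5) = 1 /40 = 0.02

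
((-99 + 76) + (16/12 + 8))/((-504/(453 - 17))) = 4469/378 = 11.82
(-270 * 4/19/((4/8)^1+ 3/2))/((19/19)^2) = -540/19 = -28.42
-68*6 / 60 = -34 / 5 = -6.80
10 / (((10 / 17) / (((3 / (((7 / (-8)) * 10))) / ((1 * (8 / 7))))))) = -51 / 10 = -5.10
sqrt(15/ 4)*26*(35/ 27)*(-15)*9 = -2275*sqrt(15) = -8811.04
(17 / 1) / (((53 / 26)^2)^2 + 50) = 456976 / 1808193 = 0.25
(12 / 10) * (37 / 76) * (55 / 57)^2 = 22385 / 41154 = 0.54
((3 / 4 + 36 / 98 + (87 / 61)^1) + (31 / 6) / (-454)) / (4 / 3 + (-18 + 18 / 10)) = -0.17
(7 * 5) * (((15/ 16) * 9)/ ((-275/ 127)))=-24003/ 176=-136.38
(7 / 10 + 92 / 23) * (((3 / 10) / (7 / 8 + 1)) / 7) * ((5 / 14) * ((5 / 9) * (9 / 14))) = 47 / 3430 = 0.01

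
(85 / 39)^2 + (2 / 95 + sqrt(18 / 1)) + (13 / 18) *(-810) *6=-506488033 / 144495 + 3 *sqrt(2)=-3500.99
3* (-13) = -39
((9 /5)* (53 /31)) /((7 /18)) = 8586 /1085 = 7.91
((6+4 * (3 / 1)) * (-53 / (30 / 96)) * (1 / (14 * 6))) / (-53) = 24 / 35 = 0.69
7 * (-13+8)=-35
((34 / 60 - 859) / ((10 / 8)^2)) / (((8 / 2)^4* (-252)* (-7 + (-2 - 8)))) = -3679 / 7344000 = -0.00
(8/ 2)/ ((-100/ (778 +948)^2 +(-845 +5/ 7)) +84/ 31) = -0.00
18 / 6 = 3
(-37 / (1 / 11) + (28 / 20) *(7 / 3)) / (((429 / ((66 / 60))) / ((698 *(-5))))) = 2113544 / 585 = 3612.90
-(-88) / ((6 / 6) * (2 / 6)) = 264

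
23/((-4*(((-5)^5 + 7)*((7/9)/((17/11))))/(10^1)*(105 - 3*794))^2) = 7225/641662811292272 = 0.00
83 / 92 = 0.90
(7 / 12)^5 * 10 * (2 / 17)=84035 / 1057536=0.08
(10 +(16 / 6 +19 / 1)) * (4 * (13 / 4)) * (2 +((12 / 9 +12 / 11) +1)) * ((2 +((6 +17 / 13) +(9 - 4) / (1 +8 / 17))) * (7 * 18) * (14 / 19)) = 28979384 / 11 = 2634489.45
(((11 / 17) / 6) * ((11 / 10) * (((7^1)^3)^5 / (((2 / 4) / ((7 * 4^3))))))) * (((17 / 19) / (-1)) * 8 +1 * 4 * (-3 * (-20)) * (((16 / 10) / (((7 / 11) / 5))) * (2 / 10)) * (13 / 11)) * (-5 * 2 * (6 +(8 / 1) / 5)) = -6904194726406471588864 / 255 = -27075273436888123877.90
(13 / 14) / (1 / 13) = 12.07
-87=-87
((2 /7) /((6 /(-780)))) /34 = -130 /119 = -1.09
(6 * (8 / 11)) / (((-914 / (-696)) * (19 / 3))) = 0.52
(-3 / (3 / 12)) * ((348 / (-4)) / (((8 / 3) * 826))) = 783 / 1652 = 0.47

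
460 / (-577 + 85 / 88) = -0.80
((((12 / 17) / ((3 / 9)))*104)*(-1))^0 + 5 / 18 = 23 / 18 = 1.28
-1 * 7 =-7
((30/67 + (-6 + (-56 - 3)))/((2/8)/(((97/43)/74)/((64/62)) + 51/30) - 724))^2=0.01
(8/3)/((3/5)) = 4.44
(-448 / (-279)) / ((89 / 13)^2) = 75712 / 2209959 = 0.03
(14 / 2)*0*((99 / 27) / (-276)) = 0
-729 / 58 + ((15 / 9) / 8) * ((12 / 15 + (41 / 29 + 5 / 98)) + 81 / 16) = -6025463 / 545664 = -11.04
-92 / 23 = -4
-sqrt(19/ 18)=-sqrt(38)/ 6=-1.03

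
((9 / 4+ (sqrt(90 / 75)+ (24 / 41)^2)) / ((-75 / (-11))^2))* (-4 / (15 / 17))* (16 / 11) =-5795504 / 15759375 - 11968* sqrt(30) / 421875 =-0.52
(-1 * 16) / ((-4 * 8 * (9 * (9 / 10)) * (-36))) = -5 / 2916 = -0.00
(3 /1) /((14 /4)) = 6 /7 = 0.86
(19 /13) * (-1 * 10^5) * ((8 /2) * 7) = -53200000 /13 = -4092307.69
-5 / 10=-1 / 2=-0.50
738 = 738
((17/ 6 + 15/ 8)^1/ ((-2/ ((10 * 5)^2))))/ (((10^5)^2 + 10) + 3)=-70625/ 120000000156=-0.00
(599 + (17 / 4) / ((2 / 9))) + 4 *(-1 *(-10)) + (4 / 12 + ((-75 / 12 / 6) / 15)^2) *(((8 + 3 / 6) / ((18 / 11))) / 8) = 982903171 / 1492992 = 658.34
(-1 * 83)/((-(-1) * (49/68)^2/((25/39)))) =-9594800/93639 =-102.47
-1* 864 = -864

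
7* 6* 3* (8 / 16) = 63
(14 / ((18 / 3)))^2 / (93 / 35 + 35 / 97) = 1.80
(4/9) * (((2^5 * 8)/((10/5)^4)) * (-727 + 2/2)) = -15488/3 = -5162.67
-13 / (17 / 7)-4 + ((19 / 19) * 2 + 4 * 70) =4635 / 17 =272.65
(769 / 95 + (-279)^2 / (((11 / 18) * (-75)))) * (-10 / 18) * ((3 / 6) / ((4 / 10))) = 8831579 / 7524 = 1173.79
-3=-3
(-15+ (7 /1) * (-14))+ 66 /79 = -8861 /79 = -112.16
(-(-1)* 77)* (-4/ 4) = -77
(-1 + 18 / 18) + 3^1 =3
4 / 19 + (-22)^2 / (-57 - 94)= -8592 / 2869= -2.99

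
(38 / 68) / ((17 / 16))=152 / 289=0.53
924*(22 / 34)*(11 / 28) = 3993 / 17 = 234.88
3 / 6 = 1 / 2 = 0.50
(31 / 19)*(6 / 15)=62 / 95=0.65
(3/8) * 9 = 27/8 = 3.38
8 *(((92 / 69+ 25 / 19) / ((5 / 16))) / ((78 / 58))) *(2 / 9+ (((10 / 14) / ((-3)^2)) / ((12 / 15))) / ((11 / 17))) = 18.94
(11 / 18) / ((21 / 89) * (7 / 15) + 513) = 4895 / 4110012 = 0.00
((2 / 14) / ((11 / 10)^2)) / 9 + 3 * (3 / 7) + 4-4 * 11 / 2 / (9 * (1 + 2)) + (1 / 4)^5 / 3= 105013703 / 23417856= 4.48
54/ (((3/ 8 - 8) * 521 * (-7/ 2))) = 864/ 222467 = 0.00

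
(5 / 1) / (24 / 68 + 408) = 85 / 6942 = 0.01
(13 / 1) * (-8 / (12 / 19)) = -494 / 3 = -164.67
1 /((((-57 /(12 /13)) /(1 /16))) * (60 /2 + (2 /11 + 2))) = -11 /349752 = -0.00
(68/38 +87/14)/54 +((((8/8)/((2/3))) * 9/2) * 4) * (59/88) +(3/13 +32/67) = 5218296107/275242968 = 18.96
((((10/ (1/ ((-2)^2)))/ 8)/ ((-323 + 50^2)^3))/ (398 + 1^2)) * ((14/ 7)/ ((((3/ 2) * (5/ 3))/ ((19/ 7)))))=4/ 1516675327251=0.00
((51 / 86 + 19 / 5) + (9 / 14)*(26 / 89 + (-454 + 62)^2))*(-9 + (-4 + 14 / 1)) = 26464472917 / 267890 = 98788.58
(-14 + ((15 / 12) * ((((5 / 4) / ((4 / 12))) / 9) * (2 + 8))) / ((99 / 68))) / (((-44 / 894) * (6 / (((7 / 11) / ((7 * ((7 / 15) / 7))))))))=4612295 / 95832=48.13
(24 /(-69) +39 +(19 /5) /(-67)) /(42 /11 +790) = 1635579 /33640030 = 0.05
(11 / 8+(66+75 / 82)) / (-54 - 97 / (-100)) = -559975 / 434846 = -1.29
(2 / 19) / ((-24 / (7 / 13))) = -7 / 2964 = -0.00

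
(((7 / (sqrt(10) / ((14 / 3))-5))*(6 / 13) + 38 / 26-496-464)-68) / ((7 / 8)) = -51384488 / 43771-1008*sqrt(10) / 31265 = -1174.04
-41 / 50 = -0.82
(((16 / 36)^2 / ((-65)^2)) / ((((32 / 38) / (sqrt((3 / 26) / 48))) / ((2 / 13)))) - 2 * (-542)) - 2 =19 * sqrt(26) / 231344100 + 1082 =1082.00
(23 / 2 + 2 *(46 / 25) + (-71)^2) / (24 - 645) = -252809 / 31050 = -8.14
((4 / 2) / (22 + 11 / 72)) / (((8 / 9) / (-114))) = -18468 / 1595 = -11.58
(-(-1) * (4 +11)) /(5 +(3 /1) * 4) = 15 /17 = 0.88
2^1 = 2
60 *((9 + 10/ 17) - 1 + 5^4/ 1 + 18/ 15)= 647484/ 17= 38087.29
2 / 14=0.14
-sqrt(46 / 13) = -sqrt(598) / 13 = -1.88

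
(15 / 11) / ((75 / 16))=16 / 55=0.29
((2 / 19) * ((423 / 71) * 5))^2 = 17892900 / 1819801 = 9.83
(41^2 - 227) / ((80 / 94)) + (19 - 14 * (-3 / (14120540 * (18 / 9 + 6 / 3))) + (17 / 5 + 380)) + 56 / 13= 110935198441 / 52447720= 2115.16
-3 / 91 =-0.03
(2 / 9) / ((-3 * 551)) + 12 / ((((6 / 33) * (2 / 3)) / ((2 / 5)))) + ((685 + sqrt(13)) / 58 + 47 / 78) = sqrt(13) / 58 + 50296613 / 967005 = 52.07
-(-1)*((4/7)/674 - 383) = -903495/2359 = -383.00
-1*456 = -456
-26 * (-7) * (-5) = -910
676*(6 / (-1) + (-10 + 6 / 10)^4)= 3296129356 / 625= 5273806.97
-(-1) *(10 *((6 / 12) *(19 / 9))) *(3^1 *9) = 285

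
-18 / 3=-6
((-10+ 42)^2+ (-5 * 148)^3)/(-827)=405222976/827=489991.51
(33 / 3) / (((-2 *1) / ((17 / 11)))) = -17 / 2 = -8.50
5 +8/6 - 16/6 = 11/3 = 3.67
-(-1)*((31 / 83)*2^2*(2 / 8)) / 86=31 / 7138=0.00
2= 2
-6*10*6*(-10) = 3600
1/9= 0.11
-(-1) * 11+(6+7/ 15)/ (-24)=3863/ 360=10.73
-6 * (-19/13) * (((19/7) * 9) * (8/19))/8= 1026/91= 11.27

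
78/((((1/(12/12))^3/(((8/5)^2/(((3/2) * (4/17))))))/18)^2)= 830988288/625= 1329581.26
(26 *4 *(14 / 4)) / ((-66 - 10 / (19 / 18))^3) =-624169 / 737203626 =-0.00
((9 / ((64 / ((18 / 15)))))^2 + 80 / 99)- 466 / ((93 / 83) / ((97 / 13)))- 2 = -3170680214287 / 1021363200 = -3104.36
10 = 10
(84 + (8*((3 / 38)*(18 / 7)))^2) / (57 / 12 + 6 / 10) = 30650640 / 1892723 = 16.19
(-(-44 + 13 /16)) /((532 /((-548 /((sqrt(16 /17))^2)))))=-1609339 /34048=-47.27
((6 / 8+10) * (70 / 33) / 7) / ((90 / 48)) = 172 / 99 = 1.74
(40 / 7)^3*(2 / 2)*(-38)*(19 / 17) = -46208000 / 5831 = -7924.54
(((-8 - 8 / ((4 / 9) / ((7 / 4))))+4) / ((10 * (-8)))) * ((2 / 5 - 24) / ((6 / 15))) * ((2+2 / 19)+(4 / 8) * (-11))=540381 / 6080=88.88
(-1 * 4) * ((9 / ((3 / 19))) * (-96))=21888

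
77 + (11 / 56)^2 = 77.04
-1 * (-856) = 856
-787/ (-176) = 787/ 176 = 4.47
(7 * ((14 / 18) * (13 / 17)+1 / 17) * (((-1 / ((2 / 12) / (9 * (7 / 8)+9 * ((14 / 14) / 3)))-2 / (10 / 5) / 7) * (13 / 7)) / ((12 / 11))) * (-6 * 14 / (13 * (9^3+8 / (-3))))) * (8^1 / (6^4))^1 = 503525 / 18002898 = 0.03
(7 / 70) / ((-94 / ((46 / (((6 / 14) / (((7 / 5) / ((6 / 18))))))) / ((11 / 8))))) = -0.35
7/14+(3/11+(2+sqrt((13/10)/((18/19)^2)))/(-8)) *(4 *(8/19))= 225/418 -sqrt(130)/45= 0.28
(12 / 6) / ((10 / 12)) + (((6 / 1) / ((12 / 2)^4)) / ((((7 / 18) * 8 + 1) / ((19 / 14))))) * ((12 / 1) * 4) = 3203 / 1295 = 2.47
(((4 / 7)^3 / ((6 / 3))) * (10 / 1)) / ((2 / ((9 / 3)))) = 480 / 343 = 1.40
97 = 97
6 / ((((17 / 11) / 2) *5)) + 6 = 7.55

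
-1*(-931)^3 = 806954491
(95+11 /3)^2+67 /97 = 8499355 /873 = 9735.80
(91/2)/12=91/24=3.79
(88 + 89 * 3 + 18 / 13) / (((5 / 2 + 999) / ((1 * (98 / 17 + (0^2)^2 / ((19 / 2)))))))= 908068 / 442663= 2.05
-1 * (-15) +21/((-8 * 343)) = 5877/392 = 14.99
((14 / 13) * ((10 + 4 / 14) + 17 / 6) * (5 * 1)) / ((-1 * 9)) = -2755 / 351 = -7.85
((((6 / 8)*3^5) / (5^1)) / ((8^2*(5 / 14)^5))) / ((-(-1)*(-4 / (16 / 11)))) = -12252303 / 343750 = -35.64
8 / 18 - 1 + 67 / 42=131 / 126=1.04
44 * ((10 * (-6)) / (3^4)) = -880 / 27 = -32.59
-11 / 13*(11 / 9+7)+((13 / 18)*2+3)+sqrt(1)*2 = -20 / 39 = -0.51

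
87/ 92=0.95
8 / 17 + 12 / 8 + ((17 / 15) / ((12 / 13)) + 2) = 15907 / 3060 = 5.20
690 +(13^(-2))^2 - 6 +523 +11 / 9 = 310572323 / 257049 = 1208.22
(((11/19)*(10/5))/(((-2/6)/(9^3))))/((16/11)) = -264627/152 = -1740.97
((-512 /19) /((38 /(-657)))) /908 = 42048 /81947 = 0.51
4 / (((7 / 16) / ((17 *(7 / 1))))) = 1088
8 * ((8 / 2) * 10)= 320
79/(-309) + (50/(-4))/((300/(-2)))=-71/412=-0.17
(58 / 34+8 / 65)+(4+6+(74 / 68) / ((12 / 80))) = 63263 / 3315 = 19.08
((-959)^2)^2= 845813141761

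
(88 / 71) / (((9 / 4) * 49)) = 352 / 31311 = 0.01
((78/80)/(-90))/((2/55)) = -143/480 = -0.30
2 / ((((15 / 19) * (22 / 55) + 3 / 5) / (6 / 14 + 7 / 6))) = 3.48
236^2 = 55696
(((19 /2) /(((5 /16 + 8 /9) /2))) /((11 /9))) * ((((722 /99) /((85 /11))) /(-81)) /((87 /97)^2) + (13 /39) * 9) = 38697706448 /1001719305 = 38.63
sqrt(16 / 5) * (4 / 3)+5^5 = 16 * sqrt(5) / 15+3125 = 3127.39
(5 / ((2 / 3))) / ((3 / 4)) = 10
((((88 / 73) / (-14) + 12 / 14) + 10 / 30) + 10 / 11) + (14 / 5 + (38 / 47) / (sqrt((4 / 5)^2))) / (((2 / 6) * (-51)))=241082837 / 134735370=1.79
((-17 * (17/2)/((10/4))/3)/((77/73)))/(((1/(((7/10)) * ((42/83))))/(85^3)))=-3627734635/913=-3973422.38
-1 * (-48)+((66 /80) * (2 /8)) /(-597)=48.00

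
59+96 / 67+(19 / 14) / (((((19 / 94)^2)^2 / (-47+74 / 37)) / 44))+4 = -5178500579559 / 3216871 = -1609794.29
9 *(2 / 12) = 3 / 2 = 1.50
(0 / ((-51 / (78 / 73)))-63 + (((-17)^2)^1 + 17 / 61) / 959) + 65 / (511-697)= -686011561 / 10880814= -63.05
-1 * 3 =-3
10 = 10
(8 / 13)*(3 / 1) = 24 / 13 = 1.85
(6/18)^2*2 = 2/9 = 0.22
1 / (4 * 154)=1 / 616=0.00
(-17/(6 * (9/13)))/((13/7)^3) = -5831/9126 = -0.64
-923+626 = -297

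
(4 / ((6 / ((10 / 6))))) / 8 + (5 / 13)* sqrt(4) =425 / 468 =0.91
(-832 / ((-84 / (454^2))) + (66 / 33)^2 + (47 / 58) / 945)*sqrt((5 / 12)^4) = 79926052405 / 225504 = 354432.97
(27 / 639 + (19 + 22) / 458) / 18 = 4285 / 585324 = 0.01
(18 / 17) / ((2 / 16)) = 144 / 17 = 8.47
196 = 196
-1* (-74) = 74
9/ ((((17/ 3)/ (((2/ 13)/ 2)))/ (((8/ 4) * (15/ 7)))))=810/ 1547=0.52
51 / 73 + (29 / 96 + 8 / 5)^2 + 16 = 341708137 / 16819200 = 20.32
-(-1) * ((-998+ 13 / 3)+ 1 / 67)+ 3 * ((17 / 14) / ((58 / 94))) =-80606147 / 81606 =-987.75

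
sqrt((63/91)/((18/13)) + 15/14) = sqrt(77)/7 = 1.25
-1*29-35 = -64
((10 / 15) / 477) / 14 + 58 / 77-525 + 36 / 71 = -4097360054 / 7823277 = -523.74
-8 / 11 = -0.73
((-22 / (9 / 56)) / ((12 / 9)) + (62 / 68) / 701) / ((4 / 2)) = -7340779 / 143004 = -51.33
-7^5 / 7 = -2401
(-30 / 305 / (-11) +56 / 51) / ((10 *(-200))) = -18941 / 34221000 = -0.00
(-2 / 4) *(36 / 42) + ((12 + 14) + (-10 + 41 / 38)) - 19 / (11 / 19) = -47307 / 2926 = -16.17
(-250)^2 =62500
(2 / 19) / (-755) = -0.00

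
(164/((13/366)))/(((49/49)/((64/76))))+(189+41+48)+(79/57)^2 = 4168.12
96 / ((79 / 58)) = 5568 / 79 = 70.48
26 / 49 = 0.53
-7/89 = -0.08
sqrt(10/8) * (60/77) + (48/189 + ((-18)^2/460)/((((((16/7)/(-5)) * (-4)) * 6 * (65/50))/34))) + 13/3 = 30 * sqrt(5)/77 + 3777247/602784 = 7.14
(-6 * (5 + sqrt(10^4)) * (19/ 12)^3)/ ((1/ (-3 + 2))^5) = 240065/ 96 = 2500.68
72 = 72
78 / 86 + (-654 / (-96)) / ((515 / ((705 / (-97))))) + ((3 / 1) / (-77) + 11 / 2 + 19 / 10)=21626175917 / 2646416080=8.17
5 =5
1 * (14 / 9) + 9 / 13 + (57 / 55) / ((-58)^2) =48666929 / 21647340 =2.25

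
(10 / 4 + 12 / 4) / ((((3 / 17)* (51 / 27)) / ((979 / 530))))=32307 / 1060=30.48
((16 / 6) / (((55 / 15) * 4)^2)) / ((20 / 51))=153 / 4840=0.03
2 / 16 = 1 / 8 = 0.12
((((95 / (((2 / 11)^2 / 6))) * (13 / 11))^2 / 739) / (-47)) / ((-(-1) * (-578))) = 1660970025 / 80302696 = 20.68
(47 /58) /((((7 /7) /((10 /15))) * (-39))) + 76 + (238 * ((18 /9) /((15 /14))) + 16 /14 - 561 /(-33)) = 63937178 /118755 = 538.40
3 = 3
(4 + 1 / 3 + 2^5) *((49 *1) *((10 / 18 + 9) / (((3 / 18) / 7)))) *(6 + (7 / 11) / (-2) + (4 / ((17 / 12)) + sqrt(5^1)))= 7674817.81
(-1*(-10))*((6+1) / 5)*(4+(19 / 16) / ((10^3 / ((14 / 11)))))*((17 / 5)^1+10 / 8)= 229238583 / 880000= 260.50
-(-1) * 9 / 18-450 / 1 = -899 / 2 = -449.50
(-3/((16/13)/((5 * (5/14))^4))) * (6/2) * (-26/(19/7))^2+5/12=-23170069255/3396288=-6822.17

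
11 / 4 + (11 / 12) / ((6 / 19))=5.65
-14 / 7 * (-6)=12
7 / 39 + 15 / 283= 2566 / 11037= 0.23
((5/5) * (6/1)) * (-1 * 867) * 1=-5202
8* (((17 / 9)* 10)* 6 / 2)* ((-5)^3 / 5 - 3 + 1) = -12240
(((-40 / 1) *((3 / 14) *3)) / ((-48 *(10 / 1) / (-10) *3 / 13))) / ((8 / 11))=-3.19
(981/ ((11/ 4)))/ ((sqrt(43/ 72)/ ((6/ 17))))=141264*sqrt(86)/ 8041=162.92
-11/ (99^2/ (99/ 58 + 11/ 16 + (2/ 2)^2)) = -175/ 45936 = -0.00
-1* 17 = -17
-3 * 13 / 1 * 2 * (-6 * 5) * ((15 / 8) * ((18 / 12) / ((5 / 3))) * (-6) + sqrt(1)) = -42705 / 2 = -21352.50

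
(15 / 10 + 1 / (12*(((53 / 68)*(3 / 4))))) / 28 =0.06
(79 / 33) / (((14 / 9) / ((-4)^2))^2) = 136512 / 539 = 253.27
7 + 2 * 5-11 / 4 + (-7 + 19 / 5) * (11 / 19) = 4711 / 380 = 12.40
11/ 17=0.65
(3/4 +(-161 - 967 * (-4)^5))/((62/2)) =3960191/124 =31937.02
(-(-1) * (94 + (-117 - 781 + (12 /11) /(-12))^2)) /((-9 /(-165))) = 488030075 /33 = 14788790.15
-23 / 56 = -0.41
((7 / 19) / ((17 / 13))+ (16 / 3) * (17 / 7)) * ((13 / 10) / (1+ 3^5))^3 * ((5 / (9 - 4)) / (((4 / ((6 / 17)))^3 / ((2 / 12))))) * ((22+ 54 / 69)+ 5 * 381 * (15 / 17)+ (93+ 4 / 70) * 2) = 15301143925269813 / 35333087580396139520000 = 0.00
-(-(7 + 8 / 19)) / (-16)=-141 / 304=-0.46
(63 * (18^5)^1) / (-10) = -59521392 / 5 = -11904278.40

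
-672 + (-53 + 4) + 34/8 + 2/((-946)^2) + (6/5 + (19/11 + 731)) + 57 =331912151/4474580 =74.18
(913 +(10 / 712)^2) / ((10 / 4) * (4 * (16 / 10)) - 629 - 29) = -115709993 / 81364512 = -1.42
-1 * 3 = -3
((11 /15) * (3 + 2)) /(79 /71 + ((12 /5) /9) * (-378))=-3905 /106167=-0.04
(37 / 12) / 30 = 37 / 360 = 0.10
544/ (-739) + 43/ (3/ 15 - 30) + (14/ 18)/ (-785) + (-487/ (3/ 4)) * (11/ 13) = -5578572187586/ 10113144795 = -551.62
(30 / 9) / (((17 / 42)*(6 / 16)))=1120 / 51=21.96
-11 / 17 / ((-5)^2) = -11 / 425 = -0.03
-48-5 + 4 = -49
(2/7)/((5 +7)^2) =1/504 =0.00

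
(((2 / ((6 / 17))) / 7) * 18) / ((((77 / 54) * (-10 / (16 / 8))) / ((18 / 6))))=-16524 / 2695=-6.13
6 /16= 3 /8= 0.38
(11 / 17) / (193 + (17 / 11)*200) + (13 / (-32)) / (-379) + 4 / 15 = 510573473 / 1897850080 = 0.27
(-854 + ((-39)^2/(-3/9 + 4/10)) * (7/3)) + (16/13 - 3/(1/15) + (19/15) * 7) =10207489/195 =52346.10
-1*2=-2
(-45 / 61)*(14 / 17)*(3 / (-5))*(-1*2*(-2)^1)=1512 / 1037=1.46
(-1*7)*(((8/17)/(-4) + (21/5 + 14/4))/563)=-9023/95710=-0.09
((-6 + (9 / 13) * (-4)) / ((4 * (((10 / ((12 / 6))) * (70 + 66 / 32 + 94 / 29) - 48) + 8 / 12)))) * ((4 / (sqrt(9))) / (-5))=52896 / 29784755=0.00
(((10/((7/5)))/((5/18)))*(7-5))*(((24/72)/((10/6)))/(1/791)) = 8136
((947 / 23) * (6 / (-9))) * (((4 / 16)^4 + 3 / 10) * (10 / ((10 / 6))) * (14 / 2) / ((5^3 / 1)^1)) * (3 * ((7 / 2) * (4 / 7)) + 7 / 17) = -281076229 / 15640000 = -17.97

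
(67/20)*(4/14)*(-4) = -134/35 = -3.83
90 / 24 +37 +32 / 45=7463 / 180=41.46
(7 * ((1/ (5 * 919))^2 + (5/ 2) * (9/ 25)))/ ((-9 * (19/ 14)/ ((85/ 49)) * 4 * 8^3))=-646089199/ 1478860093440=-0.00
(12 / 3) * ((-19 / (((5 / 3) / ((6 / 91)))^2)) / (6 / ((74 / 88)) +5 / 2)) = -1822176 / 147608825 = -0.01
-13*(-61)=793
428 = 428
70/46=35/23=1.52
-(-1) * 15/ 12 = 5/ 4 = 1.25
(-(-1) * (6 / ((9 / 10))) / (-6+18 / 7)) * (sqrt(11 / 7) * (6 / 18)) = -5 * sqrt(77) / 54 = -0.81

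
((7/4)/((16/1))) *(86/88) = 301/2816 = 0.11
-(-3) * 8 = 24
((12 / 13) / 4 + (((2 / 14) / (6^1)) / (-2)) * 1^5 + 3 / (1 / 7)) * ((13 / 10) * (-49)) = -162197 / 120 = -1351.64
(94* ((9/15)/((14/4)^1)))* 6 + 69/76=97.59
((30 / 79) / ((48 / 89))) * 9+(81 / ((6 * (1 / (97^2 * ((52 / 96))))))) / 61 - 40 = 84371837 / 77104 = 1094.26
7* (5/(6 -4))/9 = 35/18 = 1.94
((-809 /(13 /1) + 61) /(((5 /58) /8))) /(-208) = 464 /845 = 0.55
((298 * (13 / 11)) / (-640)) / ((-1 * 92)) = 1937 / 323840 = 0.01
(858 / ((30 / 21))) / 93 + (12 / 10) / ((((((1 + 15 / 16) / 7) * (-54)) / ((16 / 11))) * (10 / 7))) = 489223 / 76725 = 6.38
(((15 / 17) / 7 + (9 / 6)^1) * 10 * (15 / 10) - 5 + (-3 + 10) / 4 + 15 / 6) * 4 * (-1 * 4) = -45012 / 119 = -378.25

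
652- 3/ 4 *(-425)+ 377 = 5391/ 4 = 1347.75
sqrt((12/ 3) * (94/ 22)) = 2 * sqrt(517)/ 11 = 4.13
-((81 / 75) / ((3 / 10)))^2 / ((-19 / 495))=32076 / 95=337.64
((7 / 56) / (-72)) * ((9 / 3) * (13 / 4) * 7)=-91 / 768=-0.12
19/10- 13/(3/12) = -50.10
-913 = -913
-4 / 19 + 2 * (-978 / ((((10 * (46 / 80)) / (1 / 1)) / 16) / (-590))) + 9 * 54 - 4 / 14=9824673636 / 3059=3211727.24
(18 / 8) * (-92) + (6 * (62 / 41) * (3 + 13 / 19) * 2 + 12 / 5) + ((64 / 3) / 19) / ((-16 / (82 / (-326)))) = -262323193 / 1904655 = -137.73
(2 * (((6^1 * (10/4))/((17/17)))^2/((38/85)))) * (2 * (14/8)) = 133875/38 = 3523.03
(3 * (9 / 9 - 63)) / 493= -186 / 493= -0.38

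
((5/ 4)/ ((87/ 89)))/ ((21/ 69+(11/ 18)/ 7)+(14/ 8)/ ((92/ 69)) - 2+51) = 171948/ 6818045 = 0.03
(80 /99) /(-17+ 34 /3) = -80 /561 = -0.14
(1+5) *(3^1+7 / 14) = 21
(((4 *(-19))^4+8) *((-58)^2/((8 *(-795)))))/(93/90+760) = -28057596744/1210043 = -23187.27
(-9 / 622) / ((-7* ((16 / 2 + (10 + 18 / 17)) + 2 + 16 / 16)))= 0.00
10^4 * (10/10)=10000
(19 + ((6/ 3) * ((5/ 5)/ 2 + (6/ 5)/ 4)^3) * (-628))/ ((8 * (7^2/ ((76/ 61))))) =-1482171/ 747250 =-1.98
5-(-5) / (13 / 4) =85 / 13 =6.54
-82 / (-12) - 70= -379 / 6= -63.17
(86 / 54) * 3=43 / 9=4.78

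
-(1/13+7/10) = -0.78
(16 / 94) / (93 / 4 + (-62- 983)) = -32 / 192089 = -0.00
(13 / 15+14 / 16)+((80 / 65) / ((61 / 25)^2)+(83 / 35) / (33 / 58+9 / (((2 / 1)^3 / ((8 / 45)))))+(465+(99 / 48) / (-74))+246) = 960206416459361 / 1341062093280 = 716.00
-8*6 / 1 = -48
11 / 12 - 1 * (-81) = 983 / 12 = 81.92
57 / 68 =0.84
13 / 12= 1.08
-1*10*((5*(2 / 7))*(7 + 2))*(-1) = 900 / 7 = 128.57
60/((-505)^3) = -12/25757525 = -0.00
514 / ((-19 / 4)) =-2056 / 19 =-108.21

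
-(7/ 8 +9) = -9.88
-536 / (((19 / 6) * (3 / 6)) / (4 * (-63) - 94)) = 117130.11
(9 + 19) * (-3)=-84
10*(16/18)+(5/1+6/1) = 179/9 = 19.89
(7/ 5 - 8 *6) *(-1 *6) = 1398/ 5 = 279.60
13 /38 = 0.34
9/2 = 4.50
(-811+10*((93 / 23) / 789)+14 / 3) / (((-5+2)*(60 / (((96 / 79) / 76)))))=29263202 / 408579705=0.07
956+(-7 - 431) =518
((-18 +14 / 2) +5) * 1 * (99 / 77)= -54 / 7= -7.71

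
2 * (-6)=-12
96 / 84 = 8 / 7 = 1.14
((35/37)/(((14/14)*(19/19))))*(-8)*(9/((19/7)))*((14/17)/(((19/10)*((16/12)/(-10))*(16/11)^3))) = 1540798875/58129664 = 26.51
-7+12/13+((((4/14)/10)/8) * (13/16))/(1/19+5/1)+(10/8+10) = 28926091/5591040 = 5.17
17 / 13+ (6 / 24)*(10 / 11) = 439 / 286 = 1.53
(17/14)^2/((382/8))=289/9359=0.03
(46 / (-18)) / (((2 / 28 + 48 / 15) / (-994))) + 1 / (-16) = 25603379 / 32976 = 776.42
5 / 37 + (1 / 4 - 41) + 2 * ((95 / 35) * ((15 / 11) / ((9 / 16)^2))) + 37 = 6086455 / 307692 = 19.78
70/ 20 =7/ 2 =3.50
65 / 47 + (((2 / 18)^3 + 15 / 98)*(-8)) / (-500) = 1.39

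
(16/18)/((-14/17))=-68/63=-1.08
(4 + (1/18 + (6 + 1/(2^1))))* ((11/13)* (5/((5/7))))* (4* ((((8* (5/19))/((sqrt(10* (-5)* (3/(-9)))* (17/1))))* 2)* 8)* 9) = 98560* sqrt(6)/221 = 1092.41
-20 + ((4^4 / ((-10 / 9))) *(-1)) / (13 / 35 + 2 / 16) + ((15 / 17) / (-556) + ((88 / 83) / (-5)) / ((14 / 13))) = 12189089161 / 27458060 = 443.92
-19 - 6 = -25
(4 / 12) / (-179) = -1 / 537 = -0.00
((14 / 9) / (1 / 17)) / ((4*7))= 17 / 18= 0.94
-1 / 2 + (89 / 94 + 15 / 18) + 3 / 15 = 2087 / 1410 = 1.48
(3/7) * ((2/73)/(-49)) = -6/25039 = -0.00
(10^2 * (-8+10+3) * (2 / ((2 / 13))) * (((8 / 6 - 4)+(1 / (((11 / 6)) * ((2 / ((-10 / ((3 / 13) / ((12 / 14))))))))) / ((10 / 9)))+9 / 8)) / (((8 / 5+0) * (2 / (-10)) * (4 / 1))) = 800190625 / 14784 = 54125.45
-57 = -57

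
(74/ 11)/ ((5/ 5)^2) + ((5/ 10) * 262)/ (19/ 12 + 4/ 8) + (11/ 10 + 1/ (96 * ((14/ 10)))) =70.71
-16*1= -16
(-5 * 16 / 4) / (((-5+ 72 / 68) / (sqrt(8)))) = 680 * sqrt(2) / 67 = 14.35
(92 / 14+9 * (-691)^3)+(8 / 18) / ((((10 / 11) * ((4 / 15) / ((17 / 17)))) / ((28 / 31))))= -1933114769333 / 651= -2969454330.77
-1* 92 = -92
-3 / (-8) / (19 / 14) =21 / 76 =0.28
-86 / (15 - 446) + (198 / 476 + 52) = 5397193 / 102578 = 52.62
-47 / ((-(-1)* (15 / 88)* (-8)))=517 / 15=34.47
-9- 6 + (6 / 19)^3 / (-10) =-514533 / 34295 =-15.00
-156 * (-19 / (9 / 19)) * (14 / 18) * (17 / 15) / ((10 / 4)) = 4467736 / 2025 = 2206.29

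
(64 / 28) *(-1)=-16 / 7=-2.29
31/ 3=10.33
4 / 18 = 2 / 9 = 0.22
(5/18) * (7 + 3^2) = 40/9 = 4.44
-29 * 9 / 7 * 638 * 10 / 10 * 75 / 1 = -12488850 / 7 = -1784121.43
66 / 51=22 / 17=1.29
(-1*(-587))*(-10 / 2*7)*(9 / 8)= -184905 / 8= -23113.12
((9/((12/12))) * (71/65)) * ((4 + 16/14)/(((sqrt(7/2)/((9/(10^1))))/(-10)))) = -207036 * sqrt(14)/3185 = -243.22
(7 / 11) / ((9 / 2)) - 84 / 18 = -448 / 99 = -4.53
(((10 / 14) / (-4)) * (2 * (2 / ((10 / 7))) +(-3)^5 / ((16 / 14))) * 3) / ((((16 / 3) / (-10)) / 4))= -53955 / 64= -843.05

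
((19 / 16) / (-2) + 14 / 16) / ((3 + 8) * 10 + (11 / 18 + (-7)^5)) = -81 / 4808560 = -0.00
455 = 455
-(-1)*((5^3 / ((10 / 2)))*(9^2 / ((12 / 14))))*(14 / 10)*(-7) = -46305 / 2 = -23152.50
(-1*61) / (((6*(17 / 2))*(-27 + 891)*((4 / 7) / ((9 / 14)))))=-61 / 39168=-0.00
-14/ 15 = -0.93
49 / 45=1.09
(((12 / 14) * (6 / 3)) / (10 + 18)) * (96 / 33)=96 / 539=0.18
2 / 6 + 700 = 2101 / 3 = 700.33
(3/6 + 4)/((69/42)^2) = 882/529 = 1.67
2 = 2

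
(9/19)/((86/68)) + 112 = 91810/817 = 112.37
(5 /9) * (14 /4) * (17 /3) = 595 /54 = 11.02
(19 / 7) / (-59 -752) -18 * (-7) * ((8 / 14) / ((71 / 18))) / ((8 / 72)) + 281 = 179477006 / 403067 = 445.28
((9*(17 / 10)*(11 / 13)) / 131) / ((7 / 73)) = 122859 / 119210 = 1.03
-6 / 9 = -2 / 3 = -0.67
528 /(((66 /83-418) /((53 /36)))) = -4399 /2361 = -1.86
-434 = -434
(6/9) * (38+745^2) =370042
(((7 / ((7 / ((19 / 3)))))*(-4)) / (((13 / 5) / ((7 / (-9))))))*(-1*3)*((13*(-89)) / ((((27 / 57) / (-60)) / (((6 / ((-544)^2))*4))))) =-5622575 / 20808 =-270.21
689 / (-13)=-53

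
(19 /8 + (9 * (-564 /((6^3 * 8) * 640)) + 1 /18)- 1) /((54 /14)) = 919919 /2488320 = 0.37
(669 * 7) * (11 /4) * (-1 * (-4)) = 51513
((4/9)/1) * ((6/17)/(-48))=-1/306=-0.00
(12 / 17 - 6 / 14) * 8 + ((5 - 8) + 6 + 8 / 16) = 1361 / 238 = 5.72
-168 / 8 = -21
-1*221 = -221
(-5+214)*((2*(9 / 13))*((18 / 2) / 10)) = 16929 / 65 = 260.45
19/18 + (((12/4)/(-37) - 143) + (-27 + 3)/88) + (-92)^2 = 60964787/7326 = 8321.70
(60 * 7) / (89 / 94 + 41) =39480 / 3943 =10.01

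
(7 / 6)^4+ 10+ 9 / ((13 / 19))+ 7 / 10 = 2165513 / 84240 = 25.71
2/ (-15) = -2/ 15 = -0.13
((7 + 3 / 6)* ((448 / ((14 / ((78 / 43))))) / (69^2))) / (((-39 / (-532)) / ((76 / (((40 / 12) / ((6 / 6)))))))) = 646912 / 22747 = 28.44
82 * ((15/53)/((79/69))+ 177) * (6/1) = 365129928/4187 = 87205.62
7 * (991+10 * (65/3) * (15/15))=25361/3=8453.67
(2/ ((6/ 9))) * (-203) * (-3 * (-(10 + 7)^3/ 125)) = -8976051/ 125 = -71808.41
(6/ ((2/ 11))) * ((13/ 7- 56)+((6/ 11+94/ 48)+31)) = -38141/ 56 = -681.09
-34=-34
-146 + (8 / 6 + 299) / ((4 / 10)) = 3629 / 6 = 604.83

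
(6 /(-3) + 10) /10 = 4 /5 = 0.80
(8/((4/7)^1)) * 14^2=2744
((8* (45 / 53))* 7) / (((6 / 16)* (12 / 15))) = 8400 / 53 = 158.49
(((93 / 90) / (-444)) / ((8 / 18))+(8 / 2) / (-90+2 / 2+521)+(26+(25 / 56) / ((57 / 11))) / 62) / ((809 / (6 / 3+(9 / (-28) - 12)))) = -0.01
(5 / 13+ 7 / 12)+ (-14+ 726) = 111223 / 156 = 712.97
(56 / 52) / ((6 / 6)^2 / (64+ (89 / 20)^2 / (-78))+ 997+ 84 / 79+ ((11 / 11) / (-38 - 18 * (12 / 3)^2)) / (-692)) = 496234761653008 / 459904237130984581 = 0.00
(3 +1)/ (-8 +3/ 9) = -12/ 23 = -0.52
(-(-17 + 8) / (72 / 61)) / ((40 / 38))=1159 / 160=7.24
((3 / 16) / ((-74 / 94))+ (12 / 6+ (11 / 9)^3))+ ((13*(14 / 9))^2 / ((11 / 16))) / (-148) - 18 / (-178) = -3771859 / 11419056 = -0.33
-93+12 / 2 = -87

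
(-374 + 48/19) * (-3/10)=111.44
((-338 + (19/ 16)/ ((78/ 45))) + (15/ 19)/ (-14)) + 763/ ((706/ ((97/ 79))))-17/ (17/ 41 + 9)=-100606958200113/ 297785863648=-337.85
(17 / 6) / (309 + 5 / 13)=221 / 24132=0.01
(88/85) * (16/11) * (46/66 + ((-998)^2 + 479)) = 4209147136/2805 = 1500587.21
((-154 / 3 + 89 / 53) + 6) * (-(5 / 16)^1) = 34705 / 2544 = 13.64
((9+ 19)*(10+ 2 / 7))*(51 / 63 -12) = -22560 / 7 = -3222.86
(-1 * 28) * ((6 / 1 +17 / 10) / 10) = -539 / 25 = -21.56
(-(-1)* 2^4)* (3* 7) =336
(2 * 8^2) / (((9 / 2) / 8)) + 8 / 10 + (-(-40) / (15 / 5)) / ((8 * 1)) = 10351 / 45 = 230.02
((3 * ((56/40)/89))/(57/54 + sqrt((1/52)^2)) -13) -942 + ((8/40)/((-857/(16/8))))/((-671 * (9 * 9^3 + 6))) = -807201124612146919/845275642323915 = -954.96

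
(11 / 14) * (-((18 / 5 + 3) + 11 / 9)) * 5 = -1936 / 63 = -30.73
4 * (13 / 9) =5.78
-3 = -3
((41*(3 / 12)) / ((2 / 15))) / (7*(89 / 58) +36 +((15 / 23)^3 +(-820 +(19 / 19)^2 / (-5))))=-26463225 / 266157644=-0.10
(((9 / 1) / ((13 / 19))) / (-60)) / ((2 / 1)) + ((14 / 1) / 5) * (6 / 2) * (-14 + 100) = 375591 / 520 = 722.29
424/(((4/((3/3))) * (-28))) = -53/14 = -3.79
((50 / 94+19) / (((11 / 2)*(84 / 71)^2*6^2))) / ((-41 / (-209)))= 1628243 / 4532304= 0.36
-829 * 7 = -5803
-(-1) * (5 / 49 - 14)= -681 / 49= -13.90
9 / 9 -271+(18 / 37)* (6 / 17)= -169722 / 629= -269.83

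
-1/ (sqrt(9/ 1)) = -1/ 3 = -0.33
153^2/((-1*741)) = -31.59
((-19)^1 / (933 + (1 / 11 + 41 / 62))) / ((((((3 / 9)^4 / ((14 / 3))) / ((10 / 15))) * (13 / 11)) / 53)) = -634579176 / 2759549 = -229.96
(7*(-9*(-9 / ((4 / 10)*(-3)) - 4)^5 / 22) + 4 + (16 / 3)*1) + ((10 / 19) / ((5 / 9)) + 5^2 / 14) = -419088151 / 280896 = -1491.97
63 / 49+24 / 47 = 591 / 329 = 1.80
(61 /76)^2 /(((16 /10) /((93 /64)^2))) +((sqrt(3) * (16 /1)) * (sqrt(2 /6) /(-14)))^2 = 19997967557 /9274130432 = 2.16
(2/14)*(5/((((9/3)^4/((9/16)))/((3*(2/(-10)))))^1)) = -0.00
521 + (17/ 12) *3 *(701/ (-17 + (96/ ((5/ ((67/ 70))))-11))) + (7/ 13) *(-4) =18323145/ 87568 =209.24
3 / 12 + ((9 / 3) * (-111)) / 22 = -655 / 44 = -14.89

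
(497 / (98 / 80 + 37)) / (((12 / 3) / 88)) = 39760 / 139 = 286.04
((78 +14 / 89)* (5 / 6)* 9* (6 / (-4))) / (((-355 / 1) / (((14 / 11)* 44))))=876456 / 6319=138.70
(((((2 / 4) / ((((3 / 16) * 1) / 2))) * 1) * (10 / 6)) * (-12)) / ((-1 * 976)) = 20 / 183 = 0.11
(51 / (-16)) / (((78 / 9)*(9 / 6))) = -51 / 208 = -0.25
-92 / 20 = -23 / 5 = -4.60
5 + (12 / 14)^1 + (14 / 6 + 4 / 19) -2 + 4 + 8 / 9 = 13514 / 1197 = 11.29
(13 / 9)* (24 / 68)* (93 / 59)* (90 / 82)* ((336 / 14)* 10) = 8704800 / 41123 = 211.68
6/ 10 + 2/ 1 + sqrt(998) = 13/ 5 + sqrt(998) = 34.19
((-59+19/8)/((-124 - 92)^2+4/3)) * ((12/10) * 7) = -4077/399920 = -0.01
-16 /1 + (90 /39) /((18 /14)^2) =-5126 /351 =-14.60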